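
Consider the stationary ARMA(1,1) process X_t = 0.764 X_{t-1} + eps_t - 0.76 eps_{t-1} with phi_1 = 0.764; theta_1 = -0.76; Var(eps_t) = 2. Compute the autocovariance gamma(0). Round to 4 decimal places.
\gamma(0) = 2.0001

Multiply the model equation by X_{t-k} and take expectations. With theta_0 = psi_0 = 1 and psi_j the MA(infinity) weights, this gives
  gamma(k) - sum_i phi_i gamma(k-i) = c_k,
  c_k = sigma^2 * sum_{j=k..q} theta_j psi_{j-k}   (c_k = 0 for k > q),
using gamma(-m) = gamma(m).
psi-weights needed (psi_j = theta_j + sum_i phi_i psi_{j-i}):
  psi_1 = theta_1 + phi_1 = -0.76 + (0.764) = 0.004
Right-hand sides:
  c_0 = sigma^2 (1 + theta_1 psi_1) = 2 * (1 + (-0.76)(0.004)) = 2 * 0.99696 = 1.99392
  c_1 = sigma^2 theta_1 = 2 * (-0.76) = -1.52
  c_2 = 0
Equations for k = 0 and k = 1 (AR order 1):
  gamma(0) = phi_1 gamma(1) + c_0
  gamma(1) = phi_1 gamma(0) + c_1
Substituting the second into the first: gamma(0) (1 - phi_1^2) = c_0 + phi_1 c_1, so
  gamma(0) = (c_0 + phi_1 c_1) / (1 - phi_1^2) = (1.99392 + (0.764)(-1.52)) / (1 - (0.764)^2) = 0.83264 / 0.416304 = 2.000077.
Therefore gamma(0) = 2.0001 (to 4 decimal places).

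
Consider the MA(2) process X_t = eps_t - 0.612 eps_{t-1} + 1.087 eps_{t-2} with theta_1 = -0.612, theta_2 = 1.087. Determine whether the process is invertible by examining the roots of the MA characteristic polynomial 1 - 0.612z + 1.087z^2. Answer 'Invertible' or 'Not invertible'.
\text{Not invertible}

The MA(q) characteristic polynomial is P(z) = 1 - 0.612z + 1.087z^2.
Invertibility requires all roots to lie outside the unit circle, i.e. |z| > 1 for every root.
Set 1 + (-0.612) z + (1.087) z^2 = 0, i.e. a z^2 + b z + c = 0 with a = 1.087, b = -0.612, c = 1.
Discriminant D = b^2 - 4ac = (-0.612)^2 - 4*(1.087)*1 = 0.374544 - (4.348) = -3.973456.
D < 0, so the roots are the complex-conjugate pair z = (-b +/- i sqrt(-D)) / (2a) = 0.2815 +/- 0.9169i.
For a conjugate pair |z|^2 = z * conj(z) = (product of roots) = c/a = 1/(1.087) = 0.919963, so |z| = sqrt(0.919963) = 0.9591 for both roots.
Moduli of all roots: 0.9591, 0.9591.
All moduli strictly greater than 1? No.
Verdict: Not invertible.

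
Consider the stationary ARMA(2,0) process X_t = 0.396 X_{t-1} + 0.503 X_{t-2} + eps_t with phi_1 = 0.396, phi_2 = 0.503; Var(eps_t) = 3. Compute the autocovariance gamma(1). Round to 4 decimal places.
\gamma(1) = 8.7636

Multiply the model equation by X_{t-k} and take expectations. With theta_0 = psi_0 = 1 and psi_j the MA(infinity) weights, this gives
  gamma(k) - sum_i phi_i gamma(k-i) = c_k,
  c_k = sigma^2 * sum_{j=k..q} theta_j psi_{j-k}   (c_k = 0 for k > q),
using gamma(-m) = gamma(m).
Pure AR (q = 0): c_0 = sigma^2 = 3, c_k = 0 for k >= 1.
Equations for k = 0, 1, 2 (AR order 2, c_2 = 0):
  (E0) gamma(0) = phi_1 gamma(1) + phi_2 gamma(2) + c_0
  (E1) gamma(1) = phi_1 gamma(0) + phi_2 gamma(1) + c_1
  (E2) gamma(2) = phi_1 gamma(1) + phi_2 gamma(0)
From (E1): gamma(1) = A gamma(0) + B with
  A = phi_1 / (1 - phi_2) = 0.396 / 0.497 = 0.796781,   B = c_1 / (1 - phi_2) = 0 / 0.497 = 0.
Insert (E2) into (E0): gamma(0) (1 - phi_2^2) = phi_1 (1 + phi_2) gamma(1) + c_0.
  phi_1 (1 + phi_2) = (0.396)(1.503) = 0.595188,   1 - phi_2^2 = 0.746991.
Replace gamma(1) by A gamma(0) + B and collect gamma(0):
  gamma(0) [0.746991 - (0.595188)(0.796781)] = c_0 = 3
  gamma(0) * 0.272757 = 3
  gamma(0) = 3 / 0.272757 = 10.998813.
  gamma(1) = A gamma(0) = (0.796781)(10.998813) = 8.763642.
Therefore gamma(1) = 8.7636 (to 4 decimal places).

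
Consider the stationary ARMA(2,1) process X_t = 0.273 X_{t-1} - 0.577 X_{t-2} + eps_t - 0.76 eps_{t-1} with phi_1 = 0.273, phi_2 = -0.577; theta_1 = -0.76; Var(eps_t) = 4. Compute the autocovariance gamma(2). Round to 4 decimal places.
\gamma(2) = -4.8307

Multiply the model equation by X_{t-k} and take expectations. With theta_0 = psi_0 = 1 and psi_j the MA(infinity) weights, this gives
  gamma(k) - sum_i phi_i gamma(k-i) = c_k,
  c_k = sigma^2 * sum_{j=k..q} theta_j psi_{j-k}   (c_k = 0 for k > q),
using gamma(-m) = gamma(m).
psi-weights needed (psi_j = theta_j + sum_i phi_i psi_{j-i}):
  psi_1 = theta_1 + phi_1 = -0.76 + (0.273) = -0.487
Right-hand sides:
  c_0 = sigma^2 (1 + theta_1 psi_1) = 4 * (1 + (-0.76)(-0.487)) = 4 * 1.37012 = 5.48048
  c_1 = sigma^2 theta_1 = 4 * (-0.76) = -3.04
  c_2 = 0
Equations for k = 0, 1, 2 (AR order 2, c_2 = 0):
  (E0) gamma(0) = phi_1 gamma(1) + phi_2 gamma(2) + c_0
  (E1) gamma(1) = phi_1 gamma(0) + phi_2 gamma(1) + c_1
  (E2) gamma(2) = phi_1 gamma(1) + phi_2 gamma(0)
From (E1): gamma(1) = A gamma(0) + B with
  A = phi_1 / (1 - phi_2) = 0.273 / 1.577 = 0.173114,   B = c_1 / (1 - phi_2) = -3.04 / 1.577 = -1.927711.
Insert (E2) into (E0): gamma(0) (1 - phi_2^2) = phi_1 (1 + phi_2) gamma(1) + c_0.
  phi_1 (1 + phi_2) = (0.273)(0.423) = 0.115479,   1 - phi_2^2 = 0.667071.
Replace gamma(1) by A gamma(0) + B and collect gamma(0):
  gamma(0) [0.667071 - (0.115479)(0.173114)] = (0.115479)(-1.927711) + 5.48048
  gamma(0) * 0.64708 = 5.25787
  gamma(0) = 5.25787 / 0.64708 = 8.125533.
  gamma(1) = A gamma(0) + B = (0.173114)(8.125533) + (-1.927711) = -0.521071.
  gamma(2) = phi_1 gamma(1) + phi_2 gamma(0) = (0.273)(-0.521071) + (-0.577)(8.125533) = -4.830685.
Therefore gamma(2) = -4.8307 (to 4 decimal places).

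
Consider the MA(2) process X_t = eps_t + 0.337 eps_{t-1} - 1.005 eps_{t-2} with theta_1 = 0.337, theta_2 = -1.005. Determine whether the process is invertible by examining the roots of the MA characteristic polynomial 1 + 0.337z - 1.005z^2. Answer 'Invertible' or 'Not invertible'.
\text{Not invertible}

The MA(q) characteristic polynomial is P(z) = 1 + 0.337z - 1.005z^2.
Invertibility requires all roots to lie outside the unit circle, i.e. |z| > 1 for every root.
Set 1 + (0.337) z + (-1.005) z^2 = 0, i.e. a z^2 + b z + c = 0 with a = -1.005, b = 0.337, c = 1.
Discriminant D = b^2 - 4ac = (0.337)^2 - 4*(-1.005)*1 = 0.113569 - (-4.02) = 4.133569.
D >= 0, so the roots are real: z = (-b +/- sqrt(D)) / (2a) = (-0.337 +/- 2.033118) / (-2.01).
  z_1 = (-0.337 + 2.033118) / (-2.01) = -0.8438,   |z_1| = 0.8438.
  z_2 = (-0.337 - 2.033118) / (-2.01) = 1.1792,   |z_2| = 1.1792.
Moduli of all roots: 0.8438, 1.1792.
All moduli strictly greater than 1? No.
Verdict: Not invertible.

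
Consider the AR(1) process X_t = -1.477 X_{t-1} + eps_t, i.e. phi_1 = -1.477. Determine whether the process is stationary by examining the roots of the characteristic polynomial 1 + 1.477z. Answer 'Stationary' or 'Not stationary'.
\text{Not stationary}

The AR(p) characteristic polynomial is P(z) = 1 + 1.477z.
Stationarity requires all roots to lie outside the unit circle, i.e. |z| > 1 for every root.
This is linear in z: 1 + (1.477) z = 0  =>  z = -1/(1.477) = -0.677048,  |z| = 0.677048.
Moduli of all roots: 0.6770.
All moduli strictly greater than 1? No.
Verdict: Not stationary.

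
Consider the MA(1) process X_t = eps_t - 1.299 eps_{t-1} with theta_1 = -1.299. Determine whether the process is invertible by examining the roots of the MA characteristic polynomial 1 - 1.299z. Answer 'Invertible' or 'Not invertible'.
\text{Not invertible}

The MA(q) characteristic polynomial is P(z) = 1 - 1.299z.
Invertibility requires all roots to lie outside the unit circle, i.e. |z| > 1 for every root.
This is linear in z: 1 + (-1.299) z = 0  =>  z = -1/(-1.299) = 0.769823,  |z| = 0.769823.
Moduli of all roots: 0.7698.
All moduli strictly greater than 1? No.
Verdict: Not invertible.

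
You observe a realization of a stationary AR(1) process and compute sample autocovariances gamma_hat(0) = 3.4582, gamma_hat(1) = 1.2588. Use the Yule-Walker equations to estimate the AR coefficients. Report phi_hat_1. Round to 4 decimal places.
\hat\phi_{1} = 0.3640

The Yule-Walker equations for an AR(p) process read, in matrix form,
  Gamma_p phi = r_p,   with   (Gamma_p)_{ij} = gamma(|i - j|),
                       (r_p)_i = gamma(i),   i,j = 1..p.
Substitute the sample gammas (Toeplitz matrix and right-hand side of size 1):
  Gamma_p = [[3.4582]]
  r_p     = [1.2588]
With p = 1 this is the single equation gamma(0) phi_1 = gamma(1):
  phi_hat_1 = gamma(1) / gamma(0) = 1.2588 / 3.4582 = 0.3640.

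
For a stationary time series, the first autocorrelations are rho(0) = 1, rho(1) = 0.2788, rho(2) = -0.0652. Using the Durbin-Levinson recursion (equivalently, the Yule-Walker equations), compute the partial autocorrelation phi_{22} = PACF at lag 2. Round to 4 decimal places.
\phi_{22} = -0.1550

The PACF at lag k is phi_{kk}, the last component of the solution
to the Yule-Walker system G_k phi = r_k where
  (G_k)_{ij} = rho(|i - j|), (r_k)_i = rho(i), i,j = 1..k.
Equivalently, Durbin-Levinson gives phi_{kk} iteratively:
  phi_{11} = rho(1)
  phi_{kk} = [rho(k) - sum_{j=1..k-1} phi_{k-1,j} rho(k-j)]
            / [1 - sum_{j=1..k-1} phi_{k-1,j} rho(j)],
  phi_{k,j} = phi_{k-1,j} - phi_{kk} phi_{k-1,k-j},  j = 1..k-1.
Step k = 1:
  phi_11 = rho(1) = 0.2788.
Step k = 2:
  phi_22 = [rho(2) - phi_11 rho(1)] / [1 - phi_11 rho(1)] = [-0.0652 - (0.2788)(0.2788)] / [1 - (0.2788)(0.2788)]
         = -0.14292944 / 0.92227056 = -0.155.
Therefore phi_{22} = -0.1550.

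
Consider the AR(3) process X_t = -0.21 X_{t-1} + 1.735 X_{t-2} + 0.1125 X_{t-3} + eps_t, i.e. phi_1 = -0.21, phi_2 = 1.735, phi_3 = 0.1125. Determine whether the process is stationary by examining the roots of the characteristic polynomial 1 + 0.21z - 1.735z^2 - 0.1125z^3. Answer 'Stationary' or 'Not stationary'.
\text{Not stationary}

The AR(p) characteristic polynomial is P(z) = 1 + 0.21z - 1.735z^2 - 0.1125z^3.
Stationarity requires all roots to lie outside the unit circle, i.e. |z| > 1 for every root.
Degree 3: look for a simple real root z0 first, then factor out (1 - z/z0) and solve the remaining quadratic.
Testing z0 = 0.8: P(0.8) = 1 + (0.21)(0.8) + (-1.735)(0.8)^2 + (-0.1125)(0.8)^3
  = 1 + (0.168) + (-1.1104) + (-0.0576) = 0.  So z_0 = 0.8 is a root, |z_0| = 0.8.
Divide out the factor (1 - 1.25 z) = (1 - z/z0) (since 1/z0 = 1.25):
  P(z) = (1 - 1.25 z)(1 + (1.46) z + (0.09) z^2)
  [check: z-coef 1.46 - (1.25) = 0.21; z^2-coef 0.09 - (1.25)(1.46) = -1.735; z^3-coef -(1.25)(0.09) = -0.1125.]
Remaining roots from the quadratic factor 1 + (1.46) z + (0.09) z^2:
  Set 1 + (1.46) z + (0.09) z^2 = 0, i.e. a z^2 + b z + c = 0 with a = 0.09, b = 1.46, c = 1.
  Discriminant D = b^2 - 4ac = (1.46)^2 - 4*(0.09)*1 = 2.1316 - (0.36) = 1.7716.
  D >= 0, so the roots are real: z = (-b +/- sqrt(D)) / (2a) = (-1.46 +/- 1.331015) / (0.18).
    z_1 = (-1.46 + 1.331015) / (0.18) = -0.7166,   |z_1| = 0.7166.
    z_2 = (-1.46 - 1.331015) / (0.18) = -15.5056,   |z_2| = 15.5056.
Moduli of all roots: 0.8000, 0.7166, 15.5056.
All moduli strictly greater than 1? No.
Verdict: Not stationary.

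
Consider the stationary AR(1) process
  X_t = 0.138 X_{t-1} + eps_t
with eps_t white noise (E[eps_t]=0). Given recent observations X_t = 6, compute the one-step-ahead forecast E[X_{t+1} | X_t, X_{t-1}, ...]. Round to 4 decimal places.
E[X_{t+1} \mid \mathcal F_t] = 0.8280

For an AR(p) model X_t = c + sum_i phi_i X_{t-i} + eps_t, the
one-step-ahead conditional mean is
  E[X_{t+1} | X_t, ...] = c + sum_i phi_i X_{t+1-i}.
Substitute known values:
  E[X_{t+1} | ...] = (0.138) * (6)
                   = 0.8280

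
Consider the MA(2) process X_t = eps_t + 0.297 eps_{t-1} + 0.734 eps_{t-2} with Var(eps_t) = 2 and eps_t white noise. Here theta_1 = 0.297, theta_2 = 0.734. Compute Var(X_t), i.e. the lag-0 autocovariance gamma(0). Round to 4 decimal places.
\gamma(0) = 3.2539

For an MA(q) process X_t = eps_t + sum_i theta_i eps_{t-i} with
Var(eps_t) = sigma^2, the variance is
  gamma(0) = sigma^2 * (1 + sum_i theta_i^2).
  sum_i theta_i^2 = (0.297)^2 + (0.734)^2 = 0.088209 + 0.538756 = 0.626965.
  gamma(0) = 2 * (1 + 0.626965) = 2 * 1.626965 = 3.25393, which rounds to 3.2539.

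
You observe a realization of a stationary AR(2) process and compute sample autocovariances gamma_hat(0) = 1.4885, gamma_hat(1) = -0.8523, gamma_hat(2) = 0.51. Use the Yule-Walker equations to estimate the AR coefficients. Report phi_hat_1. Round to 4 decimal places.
\hat\phi_{1} = -0.5600

The Yule-Walker equations for an AR(p) process read, in matrix form,
  Gamma_p phi = r_p,   with   (Gamma_p)_{ij} = gamma(|i - j|),
                       (r_p)_i = gamma(i),   i,j = 1..p.
Substitute the sample gammas (Toeplitz matrix and right-hand side of size 2):
  Gamma_p = [[1.4885, -0.8523], [-0.8523, 1.4885]]
  r_p     = [-0.8523, 0.51]
Written out:
  1.4885 phi_1 - 0.8523 phi_2 = -0.8523
  -0.8523 phi_1 + 1.4885 phi_2 = 0.51
Solve by Cramer's rule:
  det = gamma(0)^2 - gamma(1)^2 = (1.4885)^2 - (-0.8523)^2 = 2.21563225 - 0.72641529 = 1.48921696
  phi_hat_1 = [gamma(1) gamma(0) - gamma(1) gamma(2)] / det = [(-0.8523)(1.4885) - (-0.8523)(0.51)] / 1.48921696 = -0.83397555 / 1.48921696 = -0.56
  phi_hat_2 = [gamma(0) gamma(2) - gamma(1)^2] / det = [(1.4885)(0.51) - (-0.8523)^2] / 1.48921696 = 0.03271971 / 1.48921696 = 0.022
So phi_hat = [-0.5600, 0.0220].
Therefore phi_hat_1 = -0.5600.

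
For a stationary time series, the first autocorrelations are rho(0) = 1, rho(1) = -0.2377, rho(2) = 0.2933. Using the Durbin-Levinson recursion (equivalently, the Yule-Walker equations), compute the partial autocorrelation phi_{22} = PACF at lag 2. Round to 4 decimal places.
\phi_{22} = 0.2510

The PACF at lag k is phi_{kk}, the last component of the solution
to the Yule-Walker system G_k phi = r_k where
  (G_k)_{ij} = rho(|i - j|), (r_k)_i = rho(i), i,j = 1..k.
Equivalently, Durbin-Levinson gives phi_{kk} iteratively:
  phi_{11} = rho(1)
  phi_{kk} = [rho(k) - sum_{j=1..k-1} phi_{k-1,j} rho(k-j)]
            / [1 - sum_{j=1..k-1} phi_{k-1,j} rho(j)],
  phi_{k,j} = phi_{k-1,j} - phi_{kk} phi_{k-1,k-j},  j = 1..k-1.
Step k = 1:
  phi_11 = rho(1) = -0.2377.
Step k = 2:
  phi_22 = [rho(2) - phi_11 rho(1)] / [1 - phi_11 rho(1)] = [0.2933 - (-0.2377)(-0.2377)] / [1 - (-0.2377)(-0.2377)]
         = 0.23679871 / 0.94349871 = 0.251.
Therefore phi_{22} = 0.2510.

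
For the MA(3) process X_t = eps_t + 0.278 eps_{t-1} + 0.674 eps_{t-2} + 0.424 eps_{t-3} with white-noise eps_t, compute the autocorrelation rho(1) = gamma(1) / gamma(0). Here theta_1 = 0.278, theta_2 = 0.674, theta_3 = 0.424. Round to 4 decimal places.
\rho(1) = 0.4389

For an MA(q) process with theta_0 = 1, the autocovariance is
  gamma(k) = sigma^2 * sum_{i=0..q-k} theta_i * theta_{i+k},
and rho(k) = gamma(k) / gamma(0). Sigma^2 cancels.
  numerator   = (1)*(0.278) + (0.278)*(0.674) + (0.674)*(0.424) = 0.751148.
  denominator = (1)^2 + (0.278)^2 + (0.674)^2 + (0.424)^2 = 1.711336.
  rho(1) = 0.751148 / 1.711336 = 0.4389.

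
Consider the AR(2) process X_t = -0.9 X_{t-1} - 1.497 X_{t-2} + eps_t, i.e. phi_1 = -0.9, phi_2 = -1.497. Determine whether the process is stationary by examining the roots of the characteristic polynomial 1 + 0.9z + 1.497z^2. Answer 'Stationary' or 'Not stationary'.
\text{Not stationary}

The AR(p) characteristic polynomial is P(z) = 1 + 0.9z + 1.497z^2.
Stationarity requires all roots to lie outside the unit circle, i.e. |z| > 1 for every root.
Set 1 + (0.9) z + (1.497) z^2 = 0, i.e. a z^2 + b z + c = 0 with a = 1.497, b = 0.9, c = 1.
Discriminant D = b^2 - 4ac = (0.9)^2 - 4*(1.497)*1 = 0.81 - (5.988) = -5.178.
D < 0, so the roots are the complex-conjugate pair z = (-b +/- i sqrt(-D)) / (2a) = -0.3006 +/- 0.76i.
For a conjugate pair |z|^2 = z * conj(z) = (product of roots) = c/a = 1/(1.497) = 0.668003, so |z| = sqrt(0.668003) = 0.8173 for both roots.
Moduli of all roots: 0.8173, 0.8173.
All moduli strictly greater than 1? No.
Verdict: Not stationary.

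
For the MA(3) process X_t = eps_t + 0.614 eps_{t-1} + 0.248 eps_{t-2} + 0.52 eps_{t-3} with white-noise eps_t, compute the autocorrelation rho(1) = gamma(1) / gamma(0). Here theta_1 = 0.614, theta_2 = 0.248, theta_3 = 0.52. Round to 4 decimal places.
\rho(1) = 0.5239

For an MA(q) process with theta_0 = 1, the autocovariance is
  gamma(k) = sigma^2 * sum_{i=0..q-k} theta_i * theta_{i+k},
and rho(k) = gamma(k) / gamma(0). Sigma^2 cancels.
  numerator   = (1)*(0.614) + (0.614)*(0.248) + (0.248)*(0.52) = 0.895232.
  denominator = (1)^2 + (0.614)^2 + (0.248)^2 + (0.52)^2 = 1.7089.
  rho(1) = 0.895232 / 1.7089 = 0.5239.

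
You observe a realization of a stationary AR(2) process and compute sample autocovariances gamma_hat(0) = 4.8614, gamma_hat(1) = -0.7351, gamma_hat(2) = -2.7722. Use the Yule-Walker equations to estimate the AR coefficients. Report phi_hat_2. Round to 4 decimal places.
\hat\phi_{2} = -0.6070

The Yule-Walker equations for an AR(p) process read, in matrix form,
  Gamma_p phi = r_p,   with   (Gamma_p)_{ij} = gamma(|i - j|),
                       (r_p)_i = gamma(i),   i,j = 1..p.
Substitute the sample gammas (Toeplitz matrix and right-hand side of size 2):
  Gamma_p = [[4.8614, -0.7351], [-0.7351, 4.8614]]
  r_p     = [-0.7351, -2.7722]
Written out:
  4.8614 phi_1 - 0.7351 phi_2 = -0.7351
  -0.7351 phi_1 + 4.8614 phi_2 = -2.7722
Solve by Cramer's rule:
  det = gamma(0)^2 - gamma(1)^2 = (4.8614)^2 - (-0.7351)^2 = 23.63320996 - 0.54037201 = 23.09283795
  phi_hat_1 = [gamma(1) gamma(0) - gamma(1) gamma(2)] / det = [(-0.7351)(4.8614) - (-0.7351)(-2.7722)] / 23.09283795 = -5.61145936 / 23.09283795 = -0.243
  phi_hat_2 = [gamma(0) gamma(2) - gamma(1)^2] / det = [(4.8614)(-2.7722) - (-0.7351)^2] / 23.09283795 = -14.01714509 / 23.09283795 = -0.607
So phi_hat = [-0.2430, -0.6070].
Therefore phi_hat_2 = -0.6070.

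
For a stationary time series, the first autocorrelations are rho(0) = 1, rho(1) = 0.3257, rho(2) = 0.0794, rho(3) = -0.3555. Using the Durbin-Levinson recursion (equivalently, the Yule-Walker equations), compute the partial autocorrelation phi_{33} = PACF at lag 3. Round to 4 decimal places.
\phi_{33} = -0.4170

The PACF at lag k is phi_{kk}, the last component of the solution
to the Yule-Walker system G_k phi = r_k where
  (G_k)_{ij} = rho(|i - j|), (r_k)_i = rho(i), i,j = 1..k.
Equivalently, Durbin-Levinson gives phi_{kk} iteratively:
  phi_{11} = rho(1)
  phi_{kk} = [rho(k) - sum_{j=1..k-1} phi_{k-1,j} rho(k-j)]
            / [1 - sum_{j=1..k-1} phi_{k-1,j} rho(j)],
  phi_{k,j} = phi_{k-1,j} - phi_{kk} phi_{k-1,k-j},  j = 1..k-1.
Step k = 1:
  phi_11 = rho(1) = 0.3257.
Step k = 2:
  phi_22 = [rho(2) - phi_11 rho(1)] / [1 - phi_11 rho(1)] = [0.0794 - (0.3257)(0.3257)] / [1 - (0.3257)(0.3257)]
         = -0.02668049 / 0.89391951 = -0.029847.
  Update: phi_21 = phi_11 - phi_22 phi_11 = 0.3257 - (-0.029847)(0.3257) = 0.335421.
Step k = 3:
  phi_33 = [rho(3) - phi_21 rho(2) - phi_22 rho(1)] / [1 - phi_21 rho(1) - phi_22 rho(2)]
    numerator   = -0.3555 - (0.335421)(0.0794) - (-0.029847)(0.3257) = -0.37241138
    denominator = 1 - (0.335421)(0.3257) - (-0.029847)(0.0794) = 0.89312319
  phi_33 = -0.37241138 / 0.89312319 = -0.417.
Therefore phi_{33} = -0.4170.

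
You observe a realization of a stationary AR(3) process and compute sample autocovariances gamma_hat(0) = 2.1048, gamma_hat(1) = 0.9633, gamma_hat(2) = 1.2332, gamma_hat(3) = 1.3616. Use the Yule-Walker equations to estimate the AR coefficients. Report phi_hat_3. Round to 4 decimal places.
\hat\phi_{3} = 0.4720

The Yule-Walker equations for an AR(p) process read, in matrix form,
  Gamma_p phi = r_p,   with   (Gamma_p)_{ij} = gamma(|i - j|),
                       (r_p)_i = gamma(i),   i,j = 1..p.
Substitute the sample gammas (Toeplitz matrix and right-hand side of size 3):
  Gamma_p = [[2.1048, 0.9633, 1.2332], [0.9633, 2.1048, 0.9633], [1.2332, 0.9633, 2.1048]]
  r_p     = [0.9633, 1.2332, 1.3616]
Written out (R1..R3):
  (R1) 2.1048 phi_1 + 0.9633 phi_2 + 1.2332 phi_3 = 0.9633
  (R2) 0.9633 phi_1 + 2.1048 phi_2 + 0.9633 phi_3 = 1.2332
  (R3) 1.2332 phi_1 + 0.9633 phi_2 + 2.1048 phi_3 = 1.3616
Gaussian elimination:
  R2 <- R2 - (0.9633/2.1048) R1 = R2 - (0.457668) R1:  1.663928 phi_2 + 0.398904 phi_3 = 0.792328
  R3 <- R3 - (1.2332/2.1048) R1 = R3 - (0.585899) R1:  0.398904 phi_2 + 1.382269 phi_3 = 0.797204
  R3 <- R3 - (0.398904/1.663928) R2 = R3 - (0.239736) R2:  1.286638 phi_3 = 0.607254
Back-substitution:
  phi_hat_3 = 0.607254 / 1.286638 = 0.47197
  phi_hat_2 = (0.792328 - (0.398904)(0.47197)) / 1.663928 = 0.363031
  phi_hat_1 = (0.9633 - (0.9633)(0.363031) - (1.2332)(0.47197)) / 2.1048 = 0.014994
So phi_hat = [0.0150, 0.3630, 0.4720].
Therefore phi_hat_3 = 0.4720.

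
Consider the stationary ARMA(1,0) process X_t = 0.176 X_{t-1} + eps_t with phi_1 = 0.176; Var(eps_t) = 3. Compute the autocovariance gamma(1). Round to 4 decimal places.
\gamma(1) = 0.5449

Multiply the model equation by X_{t-k} and take expectations. With theta_0 = psi_0 = 1 and psi_j the MA(infinity) weights, this gives
  gamma(k) - sum_i phi_i gamma(k-i) = c_k,
  c_k = sigma^2 * sum_{j=k..q} theta_j psi_{j-k}   (c_k = 0 for k > q),
using gamma(-m) = gamma(m).
Pure AR (q = 0): c_0 = sigma^2 = 3, c_k = 0 for k >= 1.
Equations for k = 0 and k = 1 (AR order 1):
  gamma(0) = phi_1 gamma(1) + c_0
  gamma(1) = phi_1 gamma(0) + c_1
Substituting the second into the first: gamma(0) (1 - phi_1^2) = c_0 + phi_1 c_1, so
  gamma(0) = c_0 / (1 - phi_1^2) = 3 / (1 - (0.176)^2) = 3 / 0.969024 = 3.095899.
  gamma(1) = phi_1 gamma(0) = (0.176)(3.095899) = 0.544878.
Therefore gamma(1) = 0.5449 (to 4 decimal places).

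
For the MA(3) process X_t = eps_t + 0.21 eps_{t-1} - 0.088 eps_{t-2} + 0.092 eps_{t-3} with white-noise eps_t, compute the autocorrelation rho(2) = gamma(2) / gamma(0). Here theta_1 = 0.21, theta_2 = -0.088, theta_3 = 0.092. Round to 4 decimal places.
\rho(2) = -0.0648

For an MA(q) process with theta_0 = 1, the autocovariance is
  gamma(k) = sigma^2 * sum_{i=0..q-k} theta_i * theta_{i+k},
and rho(k) = gamma(k) / gamma(0). Sigma^2 cancels.
  numerator   = (1)*(-0.088) + (0.21)*(0.092) = -0.06868.
  denominator = (1)^2 + (0.21)^2 + (-0.088)^2 + (0.092)^2 = 1.060308.
  rho(2) = -0.06868 / 1.060308 = -0.0648.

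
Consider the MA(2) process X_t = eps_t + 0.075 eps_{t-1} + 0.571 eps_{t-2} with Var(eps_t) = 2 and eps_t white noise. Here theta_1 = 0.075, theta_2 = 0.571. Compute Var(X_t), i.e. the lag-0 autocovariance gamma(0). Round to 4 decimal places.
\gamma(0) = 2.6633

For an MA(q) process X_t = eps_t + sum_i theta_i eps_{t-i} with
Var(eps_t) = sigma^2, the variance is
  gamma(0) = sigma^2 * (1 + sum_i theta_i^2).
  sum_i theta_i^2 = (0.075)^2 + (0.571)^2 = 0.005625 + 0.326041 = 0.331666.
  gamma(0) = 2 * (1 + 0.331666) = 2 * 1.331666 = 2.663332, which rounds to 2.6633.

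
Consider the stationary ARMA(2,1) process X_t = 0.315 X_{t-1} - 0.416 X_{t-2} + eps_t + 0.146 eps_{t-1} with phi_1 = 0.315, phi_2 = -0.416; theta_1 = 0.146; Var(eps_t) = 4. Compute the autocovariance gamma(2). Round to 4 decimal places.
\gamma(2) = -1.7824

Multiply the model equation by X_{t-k} and take expectations. With theta_0 = psi_0 = 1 and psi_j the MA(infinity) weights, this gives
  gamma(k) - sum_i phi_i gamma(k-i) = c_k,
  c_k = sigma^2 * sum_{j=k..q} theta_j psi_{j-k}   (c_k = 0 for k > q),
using gamma(-m) = gamma(m).
psi-weights needed (psi_j = theta_j + sum_i phi_i psi_{j-i}):
  psi_1 = theta_1 + phi_1 = 0.146 + (0.315) = 0.461
Right-hand sides:
  c_0 = sigma^2 (1 + theta_1 psi_1) = 4 * (1 + (0.146)(0.461)) = 4 * 1.067306 = 4.269224
  c_1 = sigma^2 theta_1 = 4 * (0.146) = 0.584
  c_2 = 0
Equations for k = 0, 1, 2 (AR order 2, c_2 = 0):
  (E0) gamma(0) = phi_1 gamma(1) + phi_2 gamma(2) + c_0
  (E1) gamma(1) = phi_1 gamma(0) + phi_2 gamma(1) + c_1
  (E2) gamma(2) = phi_1 gamma(1) + phi_2 gamma(0)
From (E1): gamma(1) = A gamma(0) + B with
  A = phi_1 / (1 - phi_2) = 0.315 / 1.416 = 0.222458,   B = c_1 / (1 - phi_2) = 0.584 / 1.416 = 0.412429.
Insert (E2) into (E0): gamma(0) (1 - phi_2^2) = phi_1 (1 + phi_2) gamma(1) + c_0.
  phi_1 (1 + phi_2) = (0.315)(0.584) = 0.18396,   1 - phi_2^2 = 0.826944.
Replace gamma(1) by A gamma(0) + B and collect gamma(0):
  gamma(0) [0.826944 - (0.18396)(0.222458)] = (0.18396)(0.412429) + 4.269224
  gamma(0) * 0.786021 = 4.345095
  gamma(0) = 4.345095 / 0.786021 = 5.527965.
  gamma(1) = A gamma(0) + B = (0.222458)(5.527965) + (0.412429) = 1.642167.
  gamma(2) = phi_1 gamma(1) + phi_2 gamma(0) = (0.315)(1.642167) + (-0.416)(5.527965) = -1.782351.
Therefore gamma(2) = -1.7824 (to 4 decimal places).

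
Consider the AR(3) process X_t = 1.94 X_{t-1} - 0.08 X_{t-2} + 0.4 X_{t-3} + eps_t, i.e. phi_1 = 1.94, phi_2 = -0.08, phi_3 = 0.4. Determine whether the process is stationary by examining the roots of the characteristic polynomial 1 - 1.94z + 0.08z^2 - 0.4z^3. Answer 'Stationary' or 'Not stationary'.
\text{Not stationary}

The AR(p) characteristic polynomial is P(z) = 1 - 1.94z + 0.08z^2 - 0.4z^3.
Stationarity requires all roots to lie outside the unit circle, i.e. |z| > 1 for every root.
Degree 3: look for a simple real root z0 first, then factor out (1 - z/z0) and solve the remaining quadratic.
Testing z0 = 0.5: P(0.5) = 1 + (-1.94)(0.5) + (0.08)(0.5)^2 + (-0.4)(0.5)^3
  = 1 + (-0.97) + (0.02) + (-0.05) = 0.  So z_0 = 0.5 is a root, |z_0| = 0.5.
Divide out the factor (1 - 2 z) = (1 - z/z0) (since 1/z0 = 2):
  P(z) = (1 - 2 z)(1 + (0.06) z + (0.2) z^2)
  [check: z-coef 0.06 - (2) = -1.94; z^2-coef 0.2 - (2)(0.06) = 0.08; z^3-coef -(2)(0.2) = -0.4.]
Remaining roots from the quadratic factor 1 + (0.06) z + (0.2) z^2:
  Set 1 + (0.06) z + (0.2) z^2 = 0, i.e. a z^2 + b z + c = 0 with a = 0.2, b = 0.06, c = 1.
  Discriminant D = b^2 - 4ac = (0.06)^2 - 4*(0.2)*1 = 0.0036 - (0.8) = -0.7964.
  D < 0, so the roots are the complex-conjugate pair z = (-b +/- i sqrt(-D)) / (2a) = -0.15 +/- 2.231i.
  For a conjugate pair |z|^2 = z * conj(z) = (product of roots) = c/a = 1/(0.2) = 5, so |z| = sqrt(5) = 2.2361 for both roots.
Moduli of all roots: 0.5000, 2.2361, 2.2361.
All moduli strictly greater than 1? No.
Verdict: Not stationary.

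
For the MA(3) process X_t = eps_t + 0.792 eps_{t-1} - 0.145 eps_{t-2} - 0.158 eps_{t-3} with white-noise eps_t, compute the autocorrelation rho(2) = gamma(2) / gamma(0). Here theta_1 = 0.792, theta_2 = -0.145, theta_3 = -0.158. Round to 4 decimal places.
\rho(2) = -0.1614

For an MA(q) process with theta_0 = 1, the autocovariance is
  gamma(k) = sigma^2 * sum_{i=0..q-k} theta_i * theta_{i+k},
and rho(k) = gamma(k) / gamma(0). Sigma^2 cancels.
  numerator   = (1)*(-0.145) + (0.792)*(-0.158) = -0.270136.
  denominator = (1)^2 + (0.792)^2 + (-0.145)^2 + (-0.158)^2 = 1.673253.
  rho(2) = -0.270136 / 1.673253 = -0.1614.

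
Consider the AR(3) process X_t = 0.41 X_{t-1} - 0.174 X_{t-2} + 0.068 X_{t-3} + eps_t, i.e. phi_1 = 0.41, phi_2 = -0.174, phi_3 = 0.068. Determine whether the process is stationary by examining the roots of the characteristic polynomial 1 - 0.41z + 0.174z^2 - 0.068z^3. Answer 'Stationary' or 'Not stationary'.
\text{Stationary}

The AR(p) characteristic polynomial is P(z) = 1 - 0.41z + 0.174z^2 - 0.068z^3.
Stationarity requires all roots to lie outside the unit circle, i.e. |z| > 1 for every root.
Degree 3: look for a simple real root z0 first, then factor out (1 - z/z0) and solve the remaining quadratic.
Testing z0 = 2.5: P(2.5) = 1 + (-0.41)(2.5) + (0.174)(2.5)^2 + (-0.068)(2.5)^3
  = 1 + (-1.025) + (1.0875) + (-1.0625) = 0.  So z_0 = 2.5 is a root, |z_0| = 2.5.
Divide out the factor (1 - 0.4 z) = (1 - z/z0) (since 1/z0 = 0.4):
  P(z) = (1 - 0.4 z)(1 + (-0.01) z + (0.17) z^2)
  [check: z-coef -0.01 - (0.4) = -0.41; z^2-coef 0.17 - (0.4)(-0.01) = 0.174; z^3-coef -(0.4)(0.17) = -0.068.]
Remaining roots from the quadratic factor 1 + (-0.01) z + (0.17) z^2:
  Set 1 + (-0.01) z + (0.17) z^2 = 0, i.e. a z^2 + b z + c = 0 with a = 0.17, b = -0.01, c = 1.
  Discriminant D = b^2 - 4ac = (-0.01)^2 - 4*(0.17)*1 = 0.0001 - (0.68) = -0.6799.
  D < 0, so the roots are the complex-conjugate pair z = (-b +/- i sqrt(-D)) / (2a) = 0.0294 +/- 2.4252i.
  For a conjugate pair |z|^2 = z * conj(z) = (product of roots) = c/a = 1/(0.17) = 5.882353, so |z| = sqrt(5.882353) = 2.4254 for both roots.
Moduli of all roots: 2.5000, 2.4254, 2.4254.
All moduli strictly greater than 1? Yes.
Verdict: Stationary.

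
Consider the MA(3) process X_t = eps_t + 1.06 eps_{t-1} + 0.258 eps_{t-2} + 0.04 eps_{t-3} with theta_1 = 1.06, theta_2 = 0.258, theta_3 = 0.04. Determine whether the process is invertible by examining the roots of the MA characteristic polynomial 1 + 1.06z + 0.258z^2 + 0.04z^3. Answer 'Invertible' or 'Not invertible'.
\text{Invertible}

The MA(q) characteristic polynomial is P(z) = 1 + 1.06z + 0.258z^2 + 0.04z^3.
Invertibility requires all roots to lie outside the unit circle, i.e. |z| > 1 for every root.
Degree 3: look for a simple real root z0 first, then factor out (1 - z/z0) and solve the remaining quadratic.
Testing z0 = -1.25: P(-1.25) = 1 + (1.06)(-1.25) + (0.258)(-1.25)^2 + (0.04)(-1.25)^3
  = 1 + (-1.325) + (0.403125) + (-0.078125) = 0.  So z_0 = -1.25 is a root, |z_0| = 1.25.
Divide out the factor (1 + 0.8 z) = (1 - z/z0) (since 1/z0 = -0.8):
  P(z) = (1 + 0.8 z)(1 + (0.26) z + (0.05) z^2)
  [check: z-coef 0.26 - (-0.8) = 1.06; z^2-coef 0.05 - (-0.8)(0.26) = 0.258; z^3-coef -(-0.8)(0.05) = 0.04.]
Remaining roots from the quadratic factor 1 + (0.26) z + (0.05) z^2:
  Set 1 + (0.26) z + (0.05) z^2 = 0, i.e. a z^2 + b z + c = 0 with a = 0.05, b = 0.26, c = 1.
  Discriminant D = b^2 - 4ac = (0.26)^2 - 4*(0.05)*1 = 0.0676 - (0.2) = -0.1324.
  D < 0, so the roots are the complex-conjugate pair z = (-b +/- i sqrt(-D)) / (2a) = -2.6 +/- 3.6387i.
  For a conjugate pair |z|^2 = z * conj(z) = (product of roots) = c/a = 1/(0.05) = 20, so |z| = sqrt(20) = 4.4721 for both roots.
Moduli of all roots: 1.2500, 4.4721, 4.4721.
All moduli strictly greater than 1? Yes.
Verdict: Invertible.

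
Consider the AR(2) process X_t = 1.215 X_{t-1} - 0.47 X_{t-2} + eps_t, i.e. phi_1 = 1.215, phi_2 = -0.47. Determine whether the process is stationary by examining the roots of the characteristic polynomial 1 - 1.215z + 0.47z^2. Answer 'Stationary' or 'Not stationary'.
\text{Stationary}

The AR(p) characteristic polynomial is P(z) = 1 - 1.215z + 0.47z^2.
Stationarity requires all roots to lie outside the unit circle, i.e. |z| > 1 for every root.
Set 1 + (-1.215) z + (0.47) z^2 = 0, i.e. a z^2 + b z + c = 0 with a = 0.47, b = -1.215, c = 1.
Discriminant D = b^2 - 4ac = (-1.215)^2 - 4*(0.47)*1 = 1.476225 - (1.88) = -0.403775.
D < 0, so the roots are the complex-conjugate pair z = (-b +/- i sqrt(-D)) / (2a) = 1.2926 +/- 0.676i.
For a conjugate pair |z|^2 = z * conj(z) = (product of roots) = c/a = 1/(0.47) = 2.12766, so |z| = sqrt(2.12766) = 1.4586 for both roots.
Moduli of all roots: 1.4586, 1.4586.
All moduli strictly greater than 1? Yes.
Verdict: Stationary.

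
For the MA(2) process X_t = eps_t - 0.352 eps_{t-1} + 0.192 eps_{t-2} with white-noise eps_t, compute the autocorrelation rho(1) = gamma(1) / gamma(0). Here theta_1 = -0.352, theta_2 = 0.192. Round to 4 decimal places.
\rho(1) = -0.3615

For an MA(q) process with theta_0 = 1, the autocovariance is
  gamma(k) = sigma^2 * sum_{i=0..q-k} theta_i * theta_{i+k},
and rho(k) = gamma(k) / gamma(0). Sigma^2 cancels.
  numerator   = (1)*(-0.352) + (-0.352)*(0.192) = -0.419584.
  denominator = (1)^2 + (-0.352)^2 + (0.192)^2 = 1.160768.
  rho(1) = -0.419584 / 1.160768 = -0.3615.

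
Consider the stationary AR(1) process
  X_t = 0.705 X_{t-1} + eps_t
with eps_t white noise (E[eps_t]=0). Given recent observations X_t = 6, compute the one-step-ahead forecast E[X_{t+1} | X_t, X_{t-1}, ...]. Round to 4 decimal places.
E[X_{t+1} \mid \mathcal F_t] = 4.2300

For an AR(p) model X_t = c + sum_i phi_i X_{t-i} + eps_t, the
one-step-ahead conditional mean is
  E[X_{t+1} | X_t, ...] = c + sum_i phi_i X_{t+1-i}.
Substitute known values:
  E[X_{t+1} | ...] = (0.705) * (6)
                   = 4.2300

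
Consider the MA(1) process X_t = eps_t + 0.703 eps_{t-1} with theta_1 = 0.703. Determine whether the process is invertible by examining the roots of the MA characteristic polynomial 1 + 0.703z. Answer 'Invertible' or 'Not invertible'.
\text{Invertible}

The MA(q) characteristic polynomial is P(z) = 1 + 0.703z.
Invertibility requires all roots to lie outside the unit circle, i.e. |z| > 1 for every root.
This is linear in z: 1 + (0.703) z = 0  =>  z = -1/(0.703) = -1.422475,  |z| = 1.422475.
Moduli of all roots: 1.4225.
All moduli strictly greater than 1? Yes.
Verdict: Invertible.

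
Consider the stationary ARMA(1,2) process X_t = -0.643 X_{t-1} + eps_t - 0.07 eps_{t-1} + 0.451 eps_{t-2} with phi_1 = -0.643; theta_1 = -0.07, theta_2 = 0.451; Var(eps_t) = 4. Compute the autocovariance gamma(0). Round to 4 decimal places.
\gamma(0) = 11.6740

Multiply the model equation by X_{t-k} and take expectations. With theta_0 = psi_0 = 1 and psi_j the MA(infinity) weights, this gives
  gamma(k) - sum_i phi_i gamma(k-i) = c_k,
  c_k = sigma^2 * sum_{j=k..q} theta_j psi_{j-k}   (c_k = 0 for k > q),
using gamma(-m) = gamma(m).
psi-weights needed (psi_j = theta_j + sum_i phi_i psi_{j-i}):
  psi_1 = theta_1 + phi_1 = -0.07 + (-0.643) = -0.713
  psi_2 = theta_2 + phi_1 psi_1 = 0.451 + (-0.643)(-0.713) = 0.909459
Right-hand sides:
  c_0 = sigma^2 (1 + theta_1 psi_1 + theta_2 psi_2) = 4 * (1 + (-0.07)(-0.713) + (0.451)(0.909459)) = 4 * 1.460076 = 5.840304
  c_1 = sigma^2 (theta_1 + theta_2 psi_1) = 4 * (-0.07 + (0.451)(-0.713)) = -1.566252
  c_2 = sigma^2 theta_2 = 4 * (0.451) = 1.804
Equations for k = 0 and k = 1 (AR order 1):
  gamma(0) = phi_1 gamma(1) + c_0
  gamma(1) = phi_1 gamma(0) + c_1
Substituting the second into the first: gamma(0) (1 - phi_1^2) = c_0 + phi_1 c_1, so
  gamma(0) = (c_0 + phi_1 c_1) / (1 - phi_1^2) = (5.840304 + (-0.643)(-1.566252)) / (1 - (-0.643)^2) = 6.847404 / 0.586551 = 11.674013.
Therefore gamma(0) = 11.6740 (to 4 decimal places).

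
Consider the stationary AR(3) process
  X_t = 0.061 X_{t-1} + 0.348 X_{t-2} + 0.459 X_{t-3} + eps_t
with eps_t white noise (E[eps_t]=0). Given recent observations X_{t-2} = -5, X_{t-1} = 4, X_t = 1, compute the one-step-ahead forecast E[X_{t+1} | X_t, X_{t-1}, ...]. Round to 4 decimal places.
E[X_{t+1} \mid \mathcal F_t] = -0.8420

For an AR(p) model X_t = c + sum_i phi_i X_{t-i} + eps_t, the
one-step-ahead conditional mean is
  E[X_{t+1} | X_t, ...] = c + sum_i phi_i X_{t+1-i}.
Substitute known values:
  E[X_{t+1} | ...] = (0.061) * (1) + (0.348) * (4) + (0.459) * (-5)
                   = -0.8420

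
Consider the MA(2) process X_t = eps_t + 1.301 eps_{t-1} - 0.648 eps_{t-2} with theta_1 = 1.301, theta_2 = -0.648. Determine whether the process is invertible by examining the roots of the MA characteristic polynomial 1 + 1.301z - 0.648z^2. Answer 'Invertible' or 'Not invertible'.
\text{Not invertible}

The MA(q) characteristic polynomial is P(z) = 1 + 1.301z - 0.648z^2.
Invertibility requires all roots to lie outside the unit circle, i.e. |z| > 1 for every root.
Set 1 + (1.301) z + (-0.648) z^2 = 0, i.e. a z^2 + b z + c = 0 with a = -0.648, b = 1.301, c = 1.
Discriminant D = b^2 - 4ac = (1.301)^2 - 4*(-0.648)*1 = 1.692601 - (-2.592) = 4.284601.
D >= 0, so the roots are real: z = (-b +/- sqrt(D)) / (2a) = (-1.301 +/- 2.069928) / (-1.296).
  z_1 = (-1.301 + 2.069928) / (-1.296) = -0.5933,   |z_1| = 0.5933.
  z_2 = (-1.301 - 2.069928) / (-1.296) = 2.601,   |z_2| = 2.601.
Moduli of all roots: 0.5933, 2.6010.
All moduli strictly greater than 1? No.
Verdict: Not invertible.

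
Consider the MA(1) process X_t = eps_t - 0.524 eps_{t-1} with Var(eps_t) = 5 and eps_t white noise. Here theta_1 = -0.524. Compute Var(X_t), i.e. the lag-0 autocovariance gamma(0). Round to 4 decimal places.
\gamma(0) = 6.3729

For an MA(q) process X_t = eps_t + sum_i theta_i eps_{t-i} with
Var(eps_t) = sigma^2, the variance is
  gamma(0) = sigma^2 * (1 + sum_i theta_i^2).
  sum_i theta_i^2 = (-0.524)^2 = 0.274576.
  gamma(0) = 5 * (1 + 0.274576) = 5 * 1.274576 = 6.37288, which rounds to 6.3729.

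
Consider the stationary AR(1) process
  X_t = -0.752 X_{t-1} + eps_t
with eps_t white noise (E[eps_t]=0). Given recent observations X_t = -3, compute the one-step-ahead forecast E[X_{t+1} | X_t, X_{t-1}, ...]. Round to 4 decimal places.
E[X_{t+1} \mid \mathcal F_t] = 2.2560

For an AR(p) model X_t = c + sum_i phi_i X_{t-i} + eps_t, the
one-step-ahead conditional mean is
  E[X_{t+1} | X_t, ...] = c + sum_i phi_i X_{t+1-i}.
Substitute known values:
  E[X_{t+1} | ...] = (-0.752) * (-3)
                   = 2.2560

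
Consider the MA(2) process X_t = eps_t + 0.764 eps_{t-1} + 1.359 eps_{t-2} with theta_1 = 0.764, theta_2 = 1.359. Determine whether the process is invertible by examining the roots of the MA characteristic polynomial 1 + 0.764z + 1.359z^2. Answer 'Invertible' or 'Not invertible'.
\text{Not invertible}

The MA(q) characteristic polynomial is P(z) = 1 + 0.764z + 1.359z^2.
Invertibility requires all roots to lie outside the unit circle, i.e. |z| > 1 for every root.
Set 1 + (0.764) z + (1.359) z^2 = 0, i.e. a z^2 + b z + c = 0 with a = 1.359, b = 0.764, c = 1.
Discriminant D = b^2 - 4ac = (0.764)^2 - 4*(1.359)*1 = 0.583696 - (5.436) = -4.852304.
D < 0, so the roots are the complex-conjugate pair z = (-b +/- i sqrt(-D)) / (2a) = -0.2811 +/- 0.8104i.
For a conjugate pair |z|^2 = z * conj(z) = (product of roots) = c/a = 1/(1.359) = 0.735835, so |z| = sqrt(0.735835) = 0.8578 for both roots.
Moduli of all roots: 0.8578, 0.8578.
All moduli strictly greater than 1? No.
Verdict: Not invertible.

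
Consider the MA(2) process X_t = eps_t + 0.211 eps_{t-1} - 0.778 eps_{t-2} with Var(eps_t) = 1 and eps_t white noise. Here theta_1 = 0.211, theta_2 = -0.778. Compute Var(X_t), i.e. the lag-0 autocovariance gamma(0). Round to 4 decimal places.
\gamma(0) = 1.6498

For an MA(q) process X_t = eps_t + sum_i theta_i eps_{t-i} with
Var(eps_t) = sigma^2, the variance is
  gamma(0) = sigma^2 * (1 + sum_i theta_i^2).
  sum_i theta_i^2 = (0.211)^2 + (-0.778)^2 = 0.044521 + 0.605284 = 0.649805.
  gamma(0) = 1 * (1 + 0.649805) = 1 * 1.649805 = 1.649805, which rounds to 1.6498.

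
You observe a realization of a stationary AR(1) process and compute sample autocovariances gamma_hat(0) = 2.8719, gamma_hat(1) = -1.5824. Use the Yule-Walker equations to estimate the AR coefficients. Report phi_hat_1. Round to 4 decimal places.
\hat\phi_{1} = -0.5510

The Yule-Walker equations for an AR(p) process read, in matrix form,
  Gamma_p phi = r_p,   with   (Gamma_p)_{ij} = gamma(|i - j|),
                       (r_p)_i = gamma(i),   i,j = 1..p.
Substitute the sample gammas (Toeplitz matrix and right-hand side of size 1):
  Gamma_p = [[2.8719]]
  r_p     = [-1.5824]
With p = 1 this is the single equation gamma(0) phi_1 = gamma(1):
  phi_hat_1 = gamma(1) / gamma(0) = -1.5824 / 2.8719 = -0.5510.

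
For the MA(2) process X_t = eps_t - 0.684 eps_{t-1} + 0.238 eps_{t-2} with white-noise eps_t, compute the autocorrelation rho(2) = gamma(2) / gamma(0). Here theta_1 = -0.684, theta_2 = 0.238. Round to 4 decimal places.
\rho(2) = 0.1561

For an MA(q) process with theta_0 = 1, the autocovariance is
  gamma(k) = sigma^2 * sum_{i=0..q-k} theta_i * theta_{i+k},
and rho(k) = gamma(k) / gamma(0). Sigma^2 cancels.
  numerator   = (1)*(0.238) = 0.238.
  denominator = (1)^2 + (-0.684)^2 + (0.238)^2 = 1.5245.
  rho(2) = 0.238 / 1.5245 = 0.1561.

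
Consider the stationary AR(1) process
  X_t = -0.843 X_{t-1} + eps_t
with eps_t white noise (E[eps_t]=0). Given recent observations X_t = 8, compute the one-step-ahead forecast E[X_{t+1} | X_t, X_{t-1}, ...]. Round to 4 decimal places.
E[X_{t+1} \mid \mathcal F_t] = -6.7440

For an AR(p) model X_t = c + sum_i phi_i X_{t-i} + eps_t, the
one-step-ahead conditional mean is
  E[X_{t+1} | X_t, ...] = c + sum_i phi_i X_{t+1-i}.
Substitute known values:
  E[X_{t+1} | ...] = (-0.843) * (8)
                   = -6.7440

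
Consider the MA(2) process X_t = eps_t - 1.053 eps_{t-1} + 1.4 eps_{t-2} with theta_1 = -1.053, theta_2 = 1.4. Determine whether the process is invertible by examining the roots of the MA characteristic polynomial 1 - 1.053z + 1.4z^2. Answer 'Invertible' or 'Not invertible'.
\text{Not invertible}

The MA(q) characteristic polynomial is P(z) = 1 - 1.053z + 1.4z^2.
Invertibility requires all roots to lie outside the unit circle, i.e. |z| > 1 for every root.
Set 1 + (-1.053) z + (1.4) z^2 = 0, i.e. a z^2 + b z + c = 0 with a = 1.4, b = -1.053, c = 1.
Discriminant D = b^2 - 4ac = (-1.053)^2 - 4*(1.4)*1 = 1.108809 - (5.6) = -4.491191.
D < 0, so the roots are the complex-conjugate pair z = (-b +/- i sqrt(-D)) / (2a) = 0.3761 +/- 0.7569i.
For a conjugate pair |z|^2 = z * conj(z) = (product of roots) = c/a = 1/(1.4) = 0.714286, so |z| = sqrt(0.714286) = 0.8452 for both roots.
Moduli of all roots: 0.8452, 0.8452.
All moduli strictly greater than 1? No.
Verdict: Not invertible.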